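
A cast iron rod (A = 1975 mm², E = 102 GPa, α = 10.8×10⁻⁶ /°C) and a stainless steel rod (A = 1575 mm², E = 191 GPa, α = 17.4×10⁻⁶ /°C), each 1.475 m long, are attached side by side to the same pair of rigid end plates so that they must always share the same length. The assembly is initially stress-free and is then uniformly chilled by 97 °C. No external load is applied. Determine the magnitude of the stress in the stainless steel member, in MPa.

Both members must finish at the same length. With the larger α, the stainless steel tends to over-contract; the plates restrain it, putting the stainless steel in tension and the cast iron in compression. With no external load the two internal forces are equal and opposite, magnitude P.
Equating the net (thermal + elastic) strains gives |α₁ − α₂|·ΔT = P·[1/(A₁E₁) + 1/(A₂E₂)].
|α₁ − α₂|·ΔT = 6.6×10⁻⁶ × 97 = 0.0006402.
1/(A₁E₁) + 1/(A₂E₂) = 1/(1975×102×10³) + 1/(1575×191×10³) = 8.288×10⁻⁹ N⁻¹.
So P = 0.0006402 / 8.288×10⁻⁹ = 77.24 kN.
σ_{stainless steel} = P/A₂ = 77240/1575 = 49.04 MPa, tensile.

σ ≈ 49 MPa (tensile)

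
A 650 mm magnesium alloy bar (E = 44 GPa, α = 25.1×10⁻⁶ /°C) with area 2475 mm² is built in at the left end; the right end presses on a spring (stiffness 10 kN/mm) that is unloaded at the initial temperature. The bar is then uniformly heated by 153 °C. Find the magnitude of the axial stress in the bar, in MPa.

σ ≈ 9.52 MPa (compressive)

Free thermal expansion: δ_free = αΔT L = 25.1×10⁻⁶ × 153 × 650 = 2.496 mm.
Let P be the compressive force at the spring. The bar shortens elastically by PL/(AE) and the spring compresses by P/k; together these equal δ_free.
So P = δ_free / [L/(AE) + 1/k] = 2.496 / [ 650/(2475×44×10³) + 1/(10×10³) ].
P = 2.496 / 0.000106 = 23560 N.
σ = P/A = 23560/2475 = 9.518 MPa.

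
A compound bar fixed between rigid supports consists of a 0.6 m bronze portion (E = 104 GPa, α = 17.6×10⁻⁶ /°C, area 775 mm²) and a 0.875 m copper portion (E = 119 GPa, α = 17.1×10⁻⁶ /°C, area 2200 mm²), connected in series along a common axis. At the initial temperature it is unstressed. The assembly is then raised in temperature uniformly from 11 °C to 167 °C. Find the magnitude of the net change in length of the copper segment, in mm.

With the walls removed the bar would change length by δ_free = Σ αᵢΔT Lᵢ = 17.6×10⁻⁶×156×600 + 17.1×10⁻⁶×156×875 = 3.982 mm.
The walls prevent any net length change, so an axial force P (same in every segment) develops. Compatibility: P · Σ Lᵢ/(AᵢEᵢ) = δ_free.
The series flexibility is Σ Lᵢ/(AᵢEᵢ) = 600/(775×104×10³) + 875/(2200×119×10³) = 1.079×10⁻⁵ mm/N.
Hence P = δ_free / Σ(L/AE) = 3.982/1.079×10⁻⁵ = 369.1 kN (compressive).
For the copper segment, free thermal change = 17.1×10⁻⁶×156×875 = 2.334 mm and elastic change from P = 369100×875/(2200×119×10³) = 1.234 mm; these oppose, so the net change is 1.1 mm (segment lengthens).

|ΔL| ≈ 1.1 mm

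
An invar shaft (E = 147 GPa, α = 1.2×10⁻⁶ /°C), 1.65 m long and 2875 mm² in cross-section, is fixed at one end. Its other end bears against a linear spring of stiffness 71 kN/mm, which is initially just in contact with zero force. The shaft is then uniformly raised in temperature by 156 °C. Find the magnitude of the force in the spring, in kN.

The unrestrained thermal change is αΔT L = 1.2×10⁻⁶ × 156 × 1650 = 0.3089 mm.
Let P be the compressive force at the spring. The shaft shortens elastically by PL/(AE) and the spring compresses by P/k; together these equal δ_free.
So P = δ_free / [L/(AE) + 1/k] = 0.3089 / [ 1650/(2875×147×10³) + 1/(71×10³) ].
P = 0.3089 / 1.799×10⁻⁵ = 17170 N.

P ≈ 17.2 kN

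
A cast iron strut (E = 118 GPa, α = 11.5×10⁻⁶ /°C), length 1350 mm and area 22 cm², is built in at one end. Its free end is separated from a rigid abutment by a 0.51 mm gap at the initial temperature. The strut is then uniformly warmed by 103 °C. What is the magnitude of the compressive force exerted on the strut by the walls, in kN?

P ≈ 209 kN

If the wall were absent the strut would grow by αΔT L = 11.5×10⁻⁶ × 103 × 1350 = 1.599 mm.
This exceeds the 0.51 mm gap, so the wall pushes back. The portion of expansion that must be recovered elastically is δ_free − gap = 1.599 − 0.51 = 1.089 mm.
That suppressed elongation corresponds to σ = E·Δ/L = 118×10³ × 1.089/1350 = 95.19 MPa.
P = σA = 95.19 × 2200 = 209.4 kN.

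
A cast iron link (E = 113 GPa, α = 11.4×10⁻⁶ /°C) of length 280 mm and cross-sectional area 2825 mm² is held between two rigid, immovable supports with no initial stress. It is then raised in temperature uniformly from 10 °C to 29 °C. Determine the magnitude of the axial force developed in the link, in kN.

With zero net strain, σ = E·αΔT = 113 GPa × 11.4×10⁻⁶ × 19 = 24.48 MPa.
Axial force P = σA = 24.48 × 2825 = 69140 N = 69.14 kN, compressive.

P ≈ 69.1 kN (compressive)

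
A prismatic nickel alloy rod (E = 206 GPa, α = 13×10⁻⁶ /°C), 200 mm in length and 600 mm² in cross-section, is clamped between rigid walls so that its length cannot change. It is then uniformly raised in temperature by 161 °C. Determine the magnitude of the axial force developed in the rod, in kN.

Full restraint means ε = 0, so the stress is σ = EαΔT = 206×10³ × 13×10⁻⁶ × 161 = 431.2 MPa.
Then P = σA = 431.2 × 600 mm² = 258.7 kN, compressive.

P ≈ 259 kN (compressive)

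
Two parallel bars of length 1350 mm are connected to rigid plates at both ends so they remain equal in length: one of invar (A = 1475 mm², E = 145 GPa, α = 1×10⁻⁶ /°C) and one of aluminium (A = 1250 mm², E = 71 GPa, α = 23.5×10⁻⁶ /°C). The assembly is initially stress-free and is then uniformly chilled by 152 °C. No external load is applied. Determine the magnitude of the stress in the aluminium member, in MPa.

σ ≈ 172 MPa (tensile)

The aluminium has the larger α, so on cooling it would change length more than the invar if both were free. The rigid plates force a common final length, so the aluminium is put into tension and the invar into compression, with equal and opposite forces P (no external load).
Setting the final lengths equal and cancelling L: (α₁ − α₂)ΔT = P/(A₁E₁) + P/(A₂E₂).
|α₁ − α₂|·ΔT = 22.5×10⁻⁶ × 152 = 0.00342.
1/(A₁E₁) + 1/(A₂E₂) = 1/(1475×145×10³) + 1/(1250×71×10³) = 1.594×10⁻⁸ N⁻¹.
So P = 0.00342 / 1.594×10⁻⁸ = 214.5 kN.
σ_{aluminium} = P/A₂ = 214500/1250 = 171.6 MPa, tensile.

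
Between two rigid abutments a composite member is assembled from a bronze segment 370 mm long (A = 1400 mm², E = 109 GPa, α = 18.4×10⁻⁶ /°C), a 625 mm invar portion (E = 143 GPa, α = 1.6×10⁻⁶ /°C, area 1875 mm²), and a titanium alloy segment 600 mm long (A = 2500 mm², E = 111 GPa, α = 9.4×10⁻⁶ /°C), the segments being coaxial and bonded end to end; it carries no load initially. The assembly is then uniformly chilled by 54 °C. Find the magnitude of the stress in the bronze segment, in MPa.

Free thermal contraction of the whole bar: Σ αᵢΔT Lᵢ = 18.4×10⁻⁶×54×370 + 1.6×10⁻⁶×54×625 + 9.4×10⁻⁶×54×600 = 0.7262 mm.
The rigid supports impose zero overall length change; the single axial force P common to all segments must satisfy P Σ Lᵢ/(AᵢEᵢ) = δ_free.
Σ Lᵢ/(AᵢEᵢ) = 370/(1400×109×10³) + 625/(1875×143×10³) + 600/(2500×111×10³) = 6.918×10⁻⁶ mm/N.
Hence P = δ_free / Σ(L/AE) = 0.7262/6.918×10⁻⁶ = 105 kN (tensile).
σ_{bronze} = P / A = 105000 / 1400 = 74.98 MPa.

σ ≈ 75 MPa (tensile)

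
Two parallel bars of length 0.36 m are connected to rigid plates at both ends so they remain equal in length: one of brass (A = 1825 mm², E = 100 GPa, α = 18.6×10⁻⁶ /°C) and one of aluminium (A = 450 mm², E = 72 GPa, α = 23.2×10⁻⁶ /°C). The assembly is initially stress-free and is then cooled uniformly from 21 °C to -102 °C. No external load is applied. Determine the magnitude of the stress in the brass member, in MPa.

σ ≈ 8.53 MPa (compressive)

The aluminium has the larger α, so on cooling it would change length more than the brass if both were free. The rigid plates force a common final length, so the aluminium is put into tension and the brass into compression, with equal and opposite forces P (no external load).
Setting the final lengths equal and cancelling L: (α₁ − α₂)ΔT = P/(A₁E₁) + P/(A₂E₂).
|α₁ − α₂|·ΔT = 4.6×10⁻⁶ × 123 = 0.0005658.
1/(A₁E₁) + 1/(A₂E₂) = 1/(1825×100×10³) + 1/(450×72×10³) = 3.634×10⁻⁸ N⁻¹.
P = 0.0005658 / 3.634×10⁻⁸ = 15570 N = 15.57 kN.
σ_{brass} = P/A₁ = 15570/1825 = 8.53 MPa, compressive.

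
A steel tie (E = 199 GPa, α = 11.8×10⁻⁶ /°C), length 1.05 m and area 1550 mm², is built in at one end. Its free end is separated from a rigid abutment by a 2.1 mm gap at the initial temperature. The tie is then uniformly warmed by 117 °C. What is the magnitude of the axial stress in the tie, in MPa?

σ ≈ 0 MPa

If the wall were absent the tie would grow by αΔT L = 11.8×10⁻⁶ × 117 × 1050 = 1.45 mm.
Since δ_free = 1.45 mm is less than the 2.1 mm gap, the tie never touches the wall. No axial force develops.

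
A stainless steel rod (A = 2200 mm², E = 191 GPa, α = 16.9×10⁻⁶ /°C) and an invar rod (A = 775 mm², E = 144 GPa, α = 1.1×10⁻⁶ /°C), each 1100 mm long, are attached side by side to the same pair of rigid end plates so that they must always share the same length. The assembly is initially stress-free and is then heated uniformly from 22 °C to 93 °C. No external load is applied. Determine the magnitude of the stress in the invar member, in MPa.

Both members must finish at the same length. With the larger α, the stainless steel tends to over-expand; the plates restrain it, putting the stainless steel in compression and the invar in tension. With no external load the two internal forces are equal and opposite, magnitude P.
Compatibility of the two members (thermal + elastic change equal): (α₁ − α₂)ΔT = P·[1/(A₁E₁) + 1/(A₂E₂)].
|α₁ − α₂|·ΔT = 15.8×10⁻⁶ × 71 = 0.001122.
1/(A₁E₁) + 1/(A₂E₂) = 1/(2200×191×10³) + 1/(775×144×10³) = 1.134×10⁻⁸ N⁻¹.
P = 0.001122 / 1.134×10⁻⁸ = 98920 N = 98.92 kN.
σ_{invar} = P/A₂ = 98920/775 = 127.6 MPa, tensile.

σ ≈ 128 MPa (tensile)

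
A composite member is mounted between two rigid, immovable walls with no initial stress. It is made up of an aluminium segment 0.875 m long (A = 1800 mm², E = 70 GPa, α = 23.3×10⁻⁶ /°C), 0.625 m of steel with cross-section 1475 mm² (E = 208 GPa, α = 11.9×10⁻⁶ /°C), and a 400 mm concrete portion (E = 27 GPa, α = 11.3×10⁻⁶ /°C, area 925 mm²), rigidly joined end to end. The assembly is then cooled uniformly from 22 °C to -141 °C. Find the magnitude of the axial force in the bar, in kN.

Free thermal contraction of the whole bar: Σ αᵢΔT Lᵢ = 23.3×10⁻⁶×163×875 + 11.9×10⁻⁶×163×625 + 11.3×10⁻⁶×163×400 = 5.272 mm.
The walls prevent any net length change, so an axial force P (same in every segment) develops. Compatibility: P · Σ Lᵢ/(AᵢEᵢ) = δ_free.
The series flexibility is Σ Lᵢ/(AᵢEᵢ) = 875/(1800×70×10³) + 625/(1475×208×10³) + 400/(925×27×10³) = 2.5×10⁻⁵ mm/N.
Hence P = δ_free / Σ(L/AE) = 5.272/2.5×10⁻⁵ = 210.9 kN (tensile).

P ≈ 211 kN (tensile)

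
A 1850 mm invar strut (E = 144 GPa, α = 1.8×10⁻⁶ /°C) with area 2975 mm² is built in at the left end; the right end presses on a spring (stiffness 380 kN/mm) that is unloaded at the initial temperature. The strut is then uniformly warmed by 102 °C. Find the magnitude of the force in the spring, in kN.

If the spring were absent the strut would lengthen by αΔT L = 1.8×10⁻⁶ × 102 × 1850 = 0.3397 mm.
Let P be the compressive force at the spring. The strut shortens elastically by PL/(AE) and the spring compresses by P/k; together these equal δ_free.
P [ L/(AE) + 1/k ] = δ_free → P [ 1850/(2975×144×10³) + 1/(380×10³) ] = 0.3397.
P = 0.3397 / 6.95×10⁻⁶ = 48870 N.

P ≈ 48.9 kN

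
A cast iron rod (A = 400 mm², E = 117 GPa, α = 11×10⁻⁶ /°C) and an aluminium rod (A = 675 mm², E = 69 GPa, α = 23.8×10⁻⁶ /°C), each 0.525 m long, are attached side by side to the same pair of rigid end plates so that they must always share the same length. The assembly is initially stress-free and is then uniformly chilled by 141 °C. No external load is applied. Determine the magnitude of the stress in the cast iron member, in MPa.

Equilibrium of a rigid end plate with no external load gives equal and opposite internal forces ±P in the two members. Since α_{aluminium} > α_{cast iron}, cooling drives the aluminium into tension and the cast iron into compression.
Compatibility of the two members (thermal + elastic change equal): (α₁ − α₂)ΔT = P·[1/(A₁E₁) + 1/(A₂E₂)].
|α₁ − α₂|·ΔT = 12.8×10⁻⁶ × 141 = 0.001805.
1/(A₁E₁) + 1/(A₂E₂) = 1/(400×117×10³) + 1/(675×69×10³) = 4.284×10⁻⁸ N⁻¹.
So P = 0.001805 / 4.284×10⁻⁸ = 42.13 kN.
σ_{cast iron} = P/A₁ = 42130/400 = 105.3 MPa, compressive.

σ ≈ 105 MPa (compressive)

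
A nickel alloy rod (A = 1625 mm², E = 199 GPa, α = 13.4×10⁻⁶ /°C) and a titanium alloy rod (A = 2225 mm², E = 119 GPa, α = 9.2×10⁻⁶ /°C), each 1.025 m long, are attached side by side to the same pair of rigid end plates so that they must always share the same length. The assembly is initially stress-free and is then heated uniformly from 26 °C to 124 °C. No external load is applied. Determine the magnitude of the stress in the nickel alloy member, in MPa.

σ ≈ 36.9 MPa (compressive)

Equilibrium of a rigid end plate with no external load gives equal and opposite internal forces ±P in the two members. Since α_{nickel alloy} > α_{titanium alloy}, heating drives the nickel alloy into compression and the titanium alloy into tension.
Equating the net (thermal + elastic) strains gives |α₁ − α₂|·ΔT = P·[1/(A₁E₁) + 1/(A₂E₂)].
|α₁ − α₂|·ΔT = 4.2×10⁻⁶ × 98 = 0.0004116.
1/(A₁E₁) + 1/(A₂E₂) = 1/(1625×199×10³) + 1/(2225×119×10³) = 6.869×10⁻⁹ N⁻¹.
So P = 0.0004116 / 6.869×10⁻⁹ = 59.92 kN.
σ_{nickel alloy} = P/A₁ = 59920/1625 = 36.87 MPa, compressive.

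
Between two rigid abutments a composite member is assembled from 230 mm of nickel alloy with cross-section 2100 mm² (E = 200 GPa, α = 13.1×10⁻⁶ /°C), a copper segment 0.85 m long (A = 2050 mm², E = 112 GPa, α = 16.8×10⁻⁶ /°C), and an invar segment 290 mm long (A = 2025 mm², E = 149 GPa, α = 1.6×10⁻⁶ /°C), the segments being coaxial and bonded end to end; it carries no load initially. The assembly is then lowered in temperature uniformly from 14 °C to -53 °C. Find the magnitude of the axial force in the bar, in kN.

P ≈ 228 kN (tensile)

With the walls removed the bar would change length by δ_free = Σ αᵢΔT Lᵢ = 13.1×10⁻⁶×67×230 + 16.8×10⁻⁶×67×850 + 1.6×10⁻⁶×67×290 = 1.19 mm.
The walls prevent any net length change, so an axial force P (same in every segment) develops. Compatibility: P · Σ Lᵢ/(AᵢEᵢ) = δ_free.
Σ Lᵢ/(AᵢEᵢ) = 230/(2100×200×10³) + 850/(2050×112×10³) + 290/(2025×149×10³) = 5.211×10⁻⁶ mm/N.
So P = 1.19 / 5.211×10⁻⁶ = 228.3 kN, tensile.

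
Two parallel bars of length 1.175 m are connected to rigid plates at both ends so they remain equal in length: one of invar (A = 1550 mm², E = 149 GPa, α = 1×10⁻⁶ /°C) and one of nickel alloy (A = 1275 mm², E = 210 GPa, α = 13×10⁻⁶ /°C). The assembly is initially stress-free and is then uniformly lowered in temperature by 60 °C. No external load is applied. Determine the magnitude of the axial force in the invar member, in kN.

P ≈ 89.3 kN (compressive in the invar)

Equilibrium of a rigid end plate with no external load gives equal and opposite internal forces ±P in the two members. Since α_{nickel alloy} > α_{invar}, cooling drives the nickel alloy into tension and the invar into compression.
Equating the net (thermal + elastic) strains gives |α₁ − α₂|·ΔT = P·[1/(A₁E₁) + 1/(A₂E₂)].
|α₁ − α₂|·ΔT = 12×10⁻⁶ × 60 = 0.00072.
1/(A₁E₁) + 1/(A₂E₂) = 1/(1550×149×10³) + 1/(1275×210×10³) = 8.065×10⁻⁹ N⁻¹.
P = 0.00072 / 8.065×10⁻⁹ = 89280 N = 89.28 kN.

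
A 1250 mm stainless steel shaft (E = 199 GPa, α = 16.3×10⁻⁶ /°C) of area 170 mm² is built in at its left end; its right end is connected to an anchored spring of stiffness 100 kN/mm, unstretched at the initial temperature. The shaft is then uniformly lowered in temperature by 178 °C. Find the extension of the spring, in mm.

If the spring were absent the shaft would shorten by αΔT L = 16.3×10⁻⁶ × 178 × 1250 = 3.627 mm.
With a force P in the spring, the elastic change of the shaft is PL/(AE) and that of the spring is P/k; compatibility requires their sum to equal δ_free.
So P = δ_free / [L/(AE) + 1/k] = 3.627 / [ 1250/(170×199×10³) + 1/(100×10³) ].
P = 3.627 / 4.695×10⁻⁵ = 77250 N.
Spring extension = P/k = 77250/(100×10³) = 0.7725 mm.

δ ≈ 0.772 mm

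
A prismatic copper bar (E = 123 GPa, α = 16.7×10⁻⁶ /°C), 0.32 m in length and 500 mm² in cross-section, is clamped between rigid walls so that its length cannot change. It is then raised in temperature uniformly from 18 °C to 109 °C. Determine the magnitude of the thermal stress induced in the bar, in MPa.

σ ≈ 187 MPa (compressive)

With length fixed, the mechanical strain must cancel the thermal strain αΔT = 16.7×10⁻⁶ × 91 = 1519.7×10⁻⁶.
Hence σ = E·αΔT = 123×10³ × 1519.7×10⁻⁶ = 186.9 MPa, compressive.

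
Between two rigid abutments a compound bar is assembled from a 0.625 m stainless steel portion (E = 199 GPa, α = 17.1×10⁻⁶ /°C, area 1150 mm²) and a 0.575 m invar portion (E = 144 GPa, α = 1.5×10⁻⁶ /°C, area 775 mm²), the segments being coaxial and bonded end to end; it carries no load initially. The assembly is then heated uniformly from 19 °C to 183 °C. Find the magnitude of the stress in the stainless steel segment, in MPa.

With the walls removed the bar would change length by δ_free = Σ αᵢΔT Lᵢ = 17.1×10⁻⁶×164×625 + 1.5×10⁻⁶×164×575 = 1.894 mm.
The walls prevent any net length change, so an axial force P (same in every segment) develops. Compatibility: P · Σ Lᵢ/(AᵢEᵢ) = δ_free.
Σ Lᵢ/(AᵢEᵢ) = 625/(1150×199×10³) + 575/(775×144×10³) = 7.883×10⁻⁶ mm/N.
So P = 1.894 / 7.883×10⁻⁶ = 240.3 kN, compressive.
σ_{stainless steel} = P / A = 240300 / 1150 = 208.9 MPa.

σ ≈ 209 MPa (compressive)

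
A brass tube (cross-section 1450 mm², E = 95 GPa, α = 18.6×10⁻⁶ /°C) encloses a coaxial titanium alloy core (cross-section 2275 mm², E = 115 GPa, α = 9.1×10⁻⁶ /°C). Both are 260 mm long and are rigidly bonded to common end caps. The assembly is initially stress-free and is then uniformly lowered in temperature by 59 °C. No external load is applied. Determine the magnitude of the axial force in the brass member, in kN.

The brass has the larger α, so on cooling it would change length more than the titanium alloy if both were free. The rigid plates force a common final length, so the brass is put into tension and the titanium alloy into compression, with equal and opposite forces P (no external load).
Equating the net (thermal + elastic) strains gives |α₁ − α₂|·ΔT = P·[1/(A₁E₁) + 1/(A₂E₂)].
|α₁ − α₂|·ΔT = 9.5×10⁻⁶ × 59 = 0.0005605.
1/(A₁E₁) + 1/(A₂E₂) = 1/(1450×95×10³) + 1/(2275×115×10³) = 1.108×10⁻⁸ N⁻¹.
P = 0.0005605 / 1.108×10⁻⁸ = 50580 N = 50.58 kN.

P ≈ 50.6 kN (tensile in the brass)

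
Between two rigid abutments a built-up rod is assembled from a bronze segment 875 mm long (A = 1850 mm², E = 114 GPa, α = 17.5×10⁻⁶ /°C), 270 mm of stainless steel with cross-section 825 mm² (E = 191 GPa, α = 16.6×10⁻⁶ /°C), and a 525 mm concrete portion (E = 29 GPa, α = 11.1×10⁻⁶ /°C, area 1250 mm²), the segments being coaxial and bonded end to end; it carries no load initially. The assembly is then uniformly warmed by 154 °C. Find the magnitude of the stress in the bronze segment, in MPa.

σ ≈ 105 MPa (compressive)

If the supports were absent, the total length change would be Σ αᵢΔT Lᵢ = 17.5×10⁻⁶×154×875 + 16.6×10⁻⁶×154×270 + 11.1×10⁻⁶×154×525 = 3.946 mm.
The walls prevent any net length change, so an axial force P (same in every segment) develops. Compatibility: P · Σ Lᵢ/(AᵢEᵢ) = δ_free.
The series flexibility is Σ Lᵢ/(AᵢEᵢ) = 875/(1850×114×10³) + 270/(825×191×10³) + 525/(1250×29×10³) = 2.035×10⁻⁵ mm/N.
P = 3.946 / 2.035×10⁻⁵ = 193900 N = 193.9 kN, compressive.
σ_{bronze} = P / A = 193900 / 1850 = 104.8 MPa.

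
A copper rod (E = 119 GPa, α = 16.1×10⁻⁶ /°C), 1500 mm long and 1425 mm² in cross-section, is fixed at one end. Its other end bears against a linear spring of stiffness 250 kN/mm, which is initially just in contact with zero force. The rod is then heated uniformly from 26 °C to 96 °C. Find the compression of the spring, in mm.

δ ≈ 0.526 mm

Free thermal expansion: δ_free = αΔT L = 16.1×10⁻⁶ × 70 × 1500 = 1.691 mm.
Let P be the compressive force at the spring. The rod shortens elastically by PL/(AE) and the spring compresses by P/k; together these equal δ_free.
P [ L/(AE) + 1/k ] = δ_free → P [ 1500/(1425×119×10³) + 1/(250×10³) ] = 1.691.
P = 1.691 / 1.285×10⁻⁵ = 131600 N.
Spring compression = P/k = 131600/(250×10³) = 0.5264 mm.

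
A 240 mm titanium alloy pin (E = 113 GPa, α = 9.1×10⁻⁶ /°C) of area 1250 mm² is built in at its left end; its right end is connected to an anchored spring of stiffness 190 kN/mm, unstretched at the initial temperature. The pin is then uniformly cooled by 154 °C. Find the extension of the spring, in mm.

δ ≈ 0.254 mm

If the spring were absent the pin would shorten by αΔT L = 9.1×10⁻⁶ × 154 × 240 = 0.3363 mm.
With a force P in the spring, the elastic change of the pin is PL/(AE) and that of the spring is P/k; compatibility requires their sum to equal δ_free.
P [ L/(AE) + 1/k ] = δ_free → P [ 240/(1250×113×10³) + 1/(190×10³) ] = 0.3363.
P = 0.3363 / 6.962×10⁻⁶ = 48310 N.
Spring extension = P/k = 48310/(190×10³) = 0.2543 mm.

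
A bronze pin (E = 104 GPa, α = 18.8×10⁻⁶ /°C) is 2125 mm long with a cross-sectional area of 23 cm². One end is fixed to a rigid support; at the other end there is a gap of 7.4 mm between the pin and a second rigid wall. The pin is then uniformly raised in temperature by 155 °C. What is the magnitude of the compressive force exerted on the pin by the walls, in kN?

Free thermal elongation = αΔT L = 18.8×10⁻⁶ × 155 × 2125 = 6.192 mm.
This is smaller than the 7.4 mm clearance, so the pin expands freely without reaching the stop — the stress is zero.

P ≈ 0 kN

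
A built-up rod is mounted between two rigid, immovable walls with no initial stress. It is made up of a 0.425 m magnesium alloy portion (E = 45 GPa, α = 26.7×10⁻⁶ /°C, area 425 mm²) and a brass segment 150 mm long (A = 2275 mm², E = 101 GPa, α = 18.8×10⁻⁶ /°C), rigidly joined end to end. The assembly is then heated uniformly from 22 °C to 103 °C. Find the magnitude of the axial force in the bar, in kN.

P ≈ 50.2 kN (compressive)

If the supports were absent, the total length change would be Σ αᵢΔT Lᵢ = 26.7×10⁻⁶×81×425 + 18.8×10⁻⁶×81×150 = 1.148 mm.
The walls prevent any net length change, so an axial force P (same in every segment) develops. Compatibility: P · Σ Lᵢ/(AᵢEᵢ) = δ_free.
The series flexibility is Σ Lᵢ/(AᵢEᵢ) = 425/(425×45×10³) + 150/(2275×101×10³) = 2.288×10⁻⁵ mm/N.
So P = 1.148 / 2.288×10⁻⁵ = 50.17 kN, compressive.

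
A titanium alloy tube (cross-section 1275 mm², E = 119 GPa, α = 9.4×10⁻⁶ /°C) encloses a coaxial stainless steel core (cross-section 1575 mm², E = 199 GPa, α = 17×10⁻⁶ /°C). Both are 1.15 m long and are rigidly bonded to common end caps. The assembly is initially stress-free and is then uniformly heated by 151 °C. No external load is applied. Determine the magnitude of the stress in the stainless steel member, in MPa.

Both members must finish at the same length. With the larger α, the stainless steel tends to over-expand; the plates restrain it, putting the stainless steel in compression and the titanium alloy in tension. With no external load the two internal forces are equal and opposite, magnitude P.
Compatibility of the two members (thermal + elastic change equal): (α₁ − α₂)ΔT = P·[1/(A₁E₁) + 1/(A₂E₂)].
|α₁ − α₂|·ΔT = 7.6×10⁻⁶ × 151 = 0.001148.
1/(A₁E₁) + 1/(A₂E₂) = 1/(1275×119×10³) + 1/(1575×199×10³) = 9.781×10⁻⁹ N⁻¹.
So P = 0.001148 / 9.781×10⁻⁹ = 117.3 kN.
σ_{stainless steel} = P/A₂ = 117300/1575 = 74.49 MPa, compressive.

σ ≈ 74.5 MPa (compressive)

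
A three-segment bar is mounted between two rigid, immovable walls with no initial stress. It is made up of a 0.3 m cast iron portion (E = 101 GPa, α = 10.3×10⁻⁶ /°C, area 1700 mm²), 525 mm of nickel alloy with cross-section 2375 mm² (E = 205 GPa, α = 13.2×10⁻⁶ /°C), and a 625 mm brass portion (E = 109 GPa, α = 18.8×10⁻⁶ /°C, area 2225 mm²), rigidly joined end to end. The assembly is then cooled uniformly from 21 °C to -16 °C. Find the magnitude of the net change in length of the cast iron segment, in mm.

|ΔL| ≈ 0.146 mm

Free thermal contraction of the whole bar: Σ αᵢΔT Lᵢ = 10.3×10⁻⁶×37×300 + 13.2×10⁻⁶×37×525 + 18.8×10⁻⁶×37×625 = 0.8055 mm.
The walls prevent any net length change, so an axial force P (same in every segment) develops. Compatibility: P · Σ Lᵢ/(AᵢEᵢ) = δ_free.
The series flexibility is Σ Lᵢ/(AᵢEᵢ) = 300/(1700×101×10³) + 525/(2375×205×10³) + 625/(2225×109×10³) = 5.403×10⁻⁶ mm/N.
Hence P = δ_free / Σ(L/AE) = 0.8055/5.403×10⁻⁶ = 149.1 kN (tensile).
For the cast iron segment, free thermal change = 10.3×10⁻⁶×37×300 = 0.1143 mm and elastic change from P = 149100×300/(1700×101×10³) = 0.2605 mm; these oppose, so the net change is 0.146 mm (segment lengthens).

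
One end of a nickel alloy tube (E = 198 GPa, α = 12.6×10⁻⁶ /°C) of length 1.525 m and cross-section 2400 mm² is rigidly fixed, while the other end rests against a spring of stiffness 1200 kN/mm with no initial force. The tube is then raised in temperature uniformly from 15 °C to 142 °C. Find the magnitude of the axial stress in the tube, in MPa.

σ ≈ 252 MPa (compressive)

Free thermal expansion: δ_free = αΔT L = 12.6×10⁻⁶ × 127 × 1525 = 2.44 mm.
Let P be the compressive force at the spring. The tube shortens elastically by PL/(AE) and the spring compresses by P/k; together these equal δ_free.
So P = δ_free / [L/(AE) + 1/k] = 2.44 / [ 1525/(2400×198×10³) + 1/(1200×10³) ].
P = 2.44 / 4.043×10⁻⁶ = 603700 N.
σ = P/A = 603700/2400 = 251.5 MPa.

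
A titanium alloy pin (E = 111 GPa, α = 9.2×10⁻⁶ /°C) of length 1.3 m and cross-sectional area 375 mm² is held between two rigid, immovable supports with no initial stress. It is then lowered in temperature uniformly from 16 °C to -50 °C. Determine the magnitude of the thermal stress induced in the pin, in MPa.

With length fixed, the mechanical strain must cancel the thermal strain αΔT = 9.2×10⁻⁶ × 66 = 607.2×10⁻⁶.
σ = EαΔT = 111×10³ × 9.2×10⁻⁶ × 66 = 67.4 MPa (tensile; the pin is trying to contract).

σ ≈ 67.4 MPa (tensile)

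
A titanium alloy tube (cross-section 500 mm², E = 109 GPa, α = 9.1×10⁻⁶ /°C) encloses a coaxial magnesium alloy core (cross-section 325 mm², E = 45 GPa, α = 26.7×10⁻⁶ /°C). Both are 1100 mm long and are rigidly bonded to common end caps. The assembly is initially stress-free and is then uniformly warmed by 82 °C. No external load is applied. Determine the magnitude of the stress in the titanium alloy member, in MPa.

σ ≈ 33.3 MPa (tensile)

Both members must finish at the same length. With the larger α, the magnesium alloy tends to over-expand; the plates restrain it, putting the magnesium alloy in compression and the titanium alloy in tension. With no external load the two internal forces are equal and opposite, magnitude P.
Setting the final lengths equal and cancelling L: (α₁ − α₂)ΔT = P/(A₁E₁) + P/(A₂E₂).
|α₁ − α₂|·ΔT = 17.6×10⁻⁶ × 82 = 0.001443.
1/(A₁E₁) + 1/(A₂E₂) = 1/(500×109×10³) + 1/(325×45×10³) = 8.672×10⁻⁸ N⁻¹.
P = 0.001443 / 8.672×10⁻⁸ = 16640 N = 16.64 kN.
σ_{titanium alloy} = P/A₁ = 16640/500 = 33.28 MPa, tensile.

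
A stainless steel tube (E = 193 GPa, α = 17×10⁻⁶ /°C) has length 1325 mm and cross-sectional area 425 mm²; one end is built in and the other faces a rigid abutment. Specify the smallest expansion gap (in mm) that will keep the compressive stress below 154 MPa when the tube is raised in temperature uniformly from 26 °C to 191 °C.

g ≈ 2.66 mm

With no wall the tube would lengthen by αΔT L = 17×10⁻⁶ × 165 × 1325 = 3.717 mm.
At the allowable stress the elastic shortening the wall may impose is σL/E = 154 × 1325 / (193×10³) = 1.057 mm.
So the gap has to take up the difference, g_min = δ_free − σL/E = 3.717 − 1.057 = 2.659 mm.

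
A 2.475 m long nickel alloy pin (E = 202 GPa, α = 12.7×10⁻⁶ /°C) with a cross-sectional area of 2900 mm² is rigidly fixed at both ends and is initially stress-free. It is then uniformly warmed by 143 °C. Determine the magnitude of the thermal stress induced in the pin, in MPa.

With length fixed, the mechanical strain must cancel the thermal strain αΔT = 12.7×10⁻⁶ × 143 = 1816.1×10⁻⁶.
σ = EαΔT = 202×10³ × 12.7×10⁻⁶ × 143 = 366.9 MPa (compressive; the pin is trying to expand).

σ ≈ 367 MPa (compressive)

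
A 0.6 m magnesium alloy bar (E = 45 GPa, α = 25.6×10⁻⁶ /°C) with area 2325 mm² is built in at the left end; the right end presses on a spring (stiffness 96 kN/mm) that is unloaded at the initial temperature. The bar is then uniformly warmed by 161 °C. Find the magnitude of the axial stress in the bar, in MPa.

σ ≈ 65.9 MPa (compressive)

The unrestrained thermal change is αΔT L = 25.6×10⁻⁶ × 161 × 600 = 2.473 mm.
Let P be the compressive force at the spring. The bar shortens elastically by PL/(AE) and the spring compresses by P/k; together these equal δ_free.
So P = δ_free / [L/(AE) + 1/k] = 2.473 / [ 600/(2325×45×10³) + 1/(96×10³) ].
P = 2.473 / 1.615×10⁻⁵ = 153100 N.
σ = P/A = 153100/2325 = 65.85 MPa.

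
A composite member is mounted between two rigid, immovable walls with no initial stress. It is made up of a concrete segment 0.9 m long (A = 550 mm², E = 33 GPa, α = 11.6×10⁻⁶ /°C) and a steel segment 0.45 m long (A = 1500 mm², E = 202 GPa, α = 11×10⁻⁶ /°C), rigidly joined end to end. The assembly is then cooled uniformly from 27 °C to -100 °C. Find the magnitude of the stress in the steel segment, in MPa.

σ ≈ 25.5 MPa (tensile)

With the walls removed the bar would change length by δ_free = Σ αᵢΔT Lᵢ = 11.6×10⁻⁶×127×900 + 11×10⁻⁶×127×450 = 1.955 mm.
Since the ends are fixed, an axial force P builds up, equal in every segment, with P · Σ Lᵢ/(AᵢEᵢ) = δ_free.
Σ Lᵢ/(AᵢEᵢ) = 900/(550×33×10³) + 450/(1500×202×10³) = 5.107×10⁻⁵ mm/N.
So P = 1.955 / 5.107×10⁻⁵ = 38.27 kN, tensile.
σ_{steel} = P / A = 38270 / 1500 = 25.51 MPa.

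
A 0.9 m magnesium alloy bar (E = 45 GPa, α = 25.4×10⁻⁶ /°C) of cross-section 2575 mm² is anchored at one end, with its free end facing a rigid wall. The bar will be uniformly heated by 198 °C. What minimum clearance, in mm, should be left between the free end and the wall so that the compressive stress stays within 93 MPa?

g ≈ 2.67 mm

With no wall the bar would lengthen by αΔT L = 25.4×10⁻⁶ × 198 × 900 = 4.526 mm.
A stress of 93 MPa corresponds to the wall pushing the bar back by σL/E = 93×900/(45×10³) = 1.86 mm.
So the gap has to take up the difference, g_min = δ_free − σL/E = 4.526 − 1.86 = 2.666 mm.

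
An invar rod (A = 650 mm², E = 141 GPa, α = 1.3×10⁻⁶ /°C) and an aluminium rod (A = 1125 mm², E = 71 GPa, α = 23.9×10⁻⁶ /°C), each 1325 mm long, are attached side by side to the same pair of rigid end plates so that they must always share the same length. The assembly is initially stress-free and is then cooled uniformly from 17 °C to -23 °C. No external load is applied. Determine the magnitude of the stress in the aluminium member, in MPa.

The aluminium has the larger α, so on cooling it would change length more than the invar if both were free. The rigid plates force a common final length, so the aluminium is put into tension and the invar into compression, with equal and opposite forces P (no external load).
Setting the final lengths equal and cancelling L: (α₁ − α₂)ΔT = P/(A₁E₁) + P/(A₂E₂).
|α₁ − α₂|·ΔT = 22.6×10⁻⁶ × 40 = 0.000904.
1/(A₁E₁) + 1/(A₂E₂) = 1/(650×141×10³) + 1/(1125×71×10³) = 2.343×10⁻⁸ N⁻¹.
P = 0.000904 / 2.343×10⁻⁸ = 38580 N = 38.58 kN.
σ_{aluminium} = P/A₂ = 38580/1125 = 34.3 MPa, tensile.

σ ≈ 34.3 MPa (tensile)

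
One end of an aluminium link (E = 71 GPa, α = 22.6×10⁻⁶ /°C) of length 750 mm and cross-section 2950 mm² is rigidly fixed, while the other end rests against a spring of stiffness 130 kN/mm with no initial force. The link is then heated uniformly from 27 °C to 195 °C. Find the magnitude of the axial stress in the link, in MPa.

If the spring were absent the link would lengthen by αΔT L = 22.6×10⁻⁶ × 168 × 750 = 2.848 mm.
Let P be the compressive force at the spring. The link shortens elastically by PL/(AE) and the spring compresses by P/k; together these equal δ_free.
P [ L/(AE) + 1/k ] = δ_free → P [ 750/(2950×71×10³) + 1/(130×10³) ] = 2.848.
P = 2.848 / 1.127×10⁻⁵ = 252600 N.
σ = P/A = 252600/2950 = 85.63 MPa.

σ ≈ 85.6 MPa (compressive)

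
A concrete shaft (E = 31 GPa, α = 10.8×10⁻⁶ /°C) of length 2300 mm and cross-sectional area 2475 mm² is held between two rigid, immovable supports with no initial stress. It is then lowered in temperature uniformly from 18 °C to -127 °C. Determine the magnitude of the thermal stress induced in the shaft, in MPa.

σ ≈ 48.5 MPa (tensile)

The supports are rigid, so the total axial strain is zero. The restrained thermal strain is ε = αΔT = 10.8×10⁻⁶ × 145 = 1566×10⁻⁶.
Hence σ = E·αΔT = 31×10³ × 1566×10⁻⁶ = 48.55 MPa, tensile.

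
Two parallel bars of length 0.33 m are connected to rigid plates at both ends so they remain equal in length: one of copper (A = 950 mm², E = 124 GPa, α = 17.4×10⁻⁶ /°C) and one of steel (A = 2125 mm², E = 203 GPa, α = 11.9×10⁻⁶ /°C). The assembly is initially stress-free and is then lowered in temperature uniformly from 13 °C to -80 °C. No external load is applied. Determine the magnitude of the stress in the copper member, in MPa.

σ ≈ 49.8 MPa (tensile)

Equilibrium of a rigid end plate with no external load gives equal and opposite internal forces ±P in the two members. Since α_{copper} > α_{steel}, cooling drives the copper into tension and the steel into compression.
Setting the final lengths equal and cancelling L: (α₁ − α₂)ΔT = P/(A₁E₁) + P/(A₂E₂).
|α₁ − α₂|·ΔT = 5.5×10⁻⁶ × 93 = 0.0005115.
1/(A₁E₁) + 1/(A₂E₂) = 1/(950×124×10³) + 1/(2125×203×10³) = 1.081×10⁻⁸ N⁻¹.
So P = 0.0005115 / 1.081×10⁻⁸ = 47.33 kN.
σ_{copper} = P/A₁ = 47330/950 = 49.82 MPa, tensile.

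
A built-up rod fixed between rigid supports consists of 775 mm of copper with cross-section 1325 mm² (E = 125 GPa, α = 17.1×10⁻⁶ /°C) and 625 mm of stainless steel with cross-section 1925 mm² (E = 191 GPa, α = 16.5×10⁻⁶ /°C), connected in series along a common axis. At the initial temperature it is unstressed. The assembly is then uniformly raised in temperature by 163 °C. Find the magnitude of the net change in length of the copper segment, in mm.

With the walls removed the bar would change length by δ_free = Σ αᵢΔT Lᵢ = 17.1×10⁻⁶×163×775 + 16.5×10⁻⁶×163×625 = 3.841 mm.
The walls prevent any net length change, so an axial force P (same in every segment) develops. Compatibility: P · Σ Lᵢ/(AᵢEᵢ) = δ_free.
The series flexibility is Σ Lᵢ/(AᵢEᵢ) = 775/(1325×125×10³) + 625/(1925×191×10³) = 6.379×10⁻⁶ mm/N.
P = 3.841 / 6.379×10⁻⁶ = 602100 N = 602.1 kN, compressive.
For the copper segment, free thermal change = 17.1×10⁻⁶×163×775 = 2.16 mm and elastic change from P = 602100×775/(1325×125×10³) = 2.818 mm; these oppose, so the net change is 0.657 mm (segment shortens).

|ΔL| ≈ 0.657 mm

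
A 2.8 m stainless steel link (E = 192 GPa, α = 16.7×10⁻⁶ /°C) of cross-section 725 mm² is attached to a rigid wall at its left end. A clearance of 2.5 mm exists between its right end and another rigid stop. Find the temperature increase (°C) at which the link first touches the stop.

The gap closes when αΔT L = 2.5 mm, since the link is still unstressed at that instant.
ΔT = 2.5 / (16.7×10⁻⁶ × 2800) = 53.46 °C.

ΔT ≈ 53.5 °C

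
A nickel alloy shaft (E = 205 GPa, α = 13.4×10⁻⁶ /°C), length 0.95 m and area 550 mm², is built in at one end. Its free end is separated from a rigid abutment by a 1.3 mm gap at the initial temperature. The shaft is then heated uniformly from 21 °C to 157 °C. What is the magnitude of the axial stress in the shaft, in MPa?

If the wall were absent the shaft would grow by αΔT L = 13.4×10⁻⁶ × 136 × 950 = 1.731 mm.
After closing the 1.3 mm clearance, 1.731 − 1.3 = 0.4313 mm of expansion remains to be suppressed by the wall.
That suppressed elongation corresponds to σ = E·Δ/L = 205×10³ × 0.4313/950 = 93.07 MPa.

σ ≈ 93.1 MPa (compressive)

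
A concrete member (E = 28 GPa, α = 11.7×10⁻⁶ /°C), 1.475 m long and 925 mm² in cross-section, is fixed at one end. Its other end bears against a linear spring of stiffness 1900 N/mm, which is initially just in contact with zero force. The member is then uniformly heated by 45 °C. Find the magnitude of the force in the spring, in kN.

If the spring were absent the member would lengthen by αΔT L = 11.7×10⁻⁶ × 45 × 1475 = 0.7766 mm.
With a force P in the spring, the elastic change of the member is PL/(AE) and that of the spring is P/k; compatibility requires their sum to equal δ_free.
So P = δ_free / [L/(AE) + 1/k] = 0.7766 / [ 1475/(925×28×10³) + 1/(1900) ].
P = 0.7766 / 0.0005833 = 1331 N.

P ≈ 1.33 kN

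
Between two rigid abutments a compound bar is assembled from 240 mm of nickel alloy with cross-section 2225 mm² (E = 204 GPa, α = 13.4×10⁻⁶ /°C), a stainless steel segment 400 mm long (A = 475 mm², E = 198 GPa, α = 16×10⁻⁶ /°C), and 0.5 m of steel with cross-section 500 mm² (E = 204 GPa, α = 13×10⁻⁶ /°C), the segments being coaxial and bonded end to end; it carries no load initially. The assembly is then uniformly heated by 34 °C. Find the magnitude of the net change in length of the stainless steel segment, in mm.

Free thermal expansion of the whole bar: Σ αᵢΔT Lᵢ = 13.4×10⁻⁶×34×240 + 16×10⁻⁶×34×400 + 13×10⁻⁶×34×500 = 0.5479 mm.
Since the ends are fixed, an axial force P builds up, equal in every segment, with P · Σ Lᵢ/(AᵢEᵢ) = δ_free.
The series flexibility is Σ Lᵢ/(AᵢEᵢ) = 240/(2225×204×10³) + 400/(475×198×10³) + 500/(500×204×10³) = 9.684×10⁻⁶ mm/N.
So P = 0.5479 / 9.684×10⁻⁶ = 56.58 kN, compressive.
For the stainless steel segment, free thermal change = 16×10⁻⁶×34×400 = 0.2176 mm and elastic change from P = 56580×400/(475×198×10³) = 0.2407 mm; these oppose, so the net change is 0.0231 mm (segment shortens).

|ΔL| ≈ 0.0231 mm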